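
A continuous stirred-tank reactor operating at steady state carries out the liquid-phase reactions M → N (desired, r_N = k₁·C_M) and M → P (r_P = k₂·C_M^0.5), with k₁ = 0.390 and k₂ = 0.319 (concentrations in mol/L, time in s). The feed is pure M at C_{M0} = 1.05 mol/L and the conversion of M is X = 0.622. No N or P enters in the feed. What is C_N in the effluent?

0.284 mol/L

Exit C_M = C_{M0}(1−X) = 1.05×0.378 = 0.3969 mol/L.
Rates in a CSTR are evaluated at the outlet concentration: r_N = 0.390×0.3969 = 0.1548, r_P = 0.319×0.3969^0.5 = 0.2010.
Fraction of consumed M going to N: r_N/(r_N+r_P) = 0.4351.
C_N = 0.4351·C_{M0}·X = 0.4351×1.05×0.622 = 0.284 mol/L.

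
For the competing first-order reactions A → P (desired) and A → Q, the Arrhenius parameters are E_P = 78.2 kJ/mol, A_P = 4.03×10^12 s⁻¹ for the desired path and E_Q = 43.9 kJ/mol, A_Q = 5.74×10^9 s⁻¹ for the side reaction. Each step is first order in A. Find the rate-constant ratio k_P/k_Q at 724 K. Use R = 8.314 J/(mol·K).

2.35

With equal orders, S_{P/Q} = k_P/k_Q = (A_P/A_Q)·exp[(E_Q−E_P)/(RT)].
(E_Q−E_P)/(RT) = (43.9−78.2)×10³/(8.314×724) = -34300/6019 = -5.698.
k_P/k_Q = (4.03×10^12/5.74×10^9)·exp(-5.698) = 702.1 × 0.003352 = 2.35.
Since E_P > E_Q, raising the temperature improves selectivity toward P.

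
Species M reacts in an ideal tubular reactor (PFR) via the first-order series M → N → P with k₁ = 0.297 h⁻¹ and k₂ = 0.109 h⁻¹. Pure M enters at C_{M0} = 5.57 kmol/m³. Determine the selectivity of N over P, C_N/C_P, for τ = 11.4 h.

For first-order series with pure M initially, C_N(τ) = k₁C_{M0}/(k₂−k₁)·(e^(−k₁τ) − e^(−k₂τ)).
e^(−k₁τ) = e^(−0.297×11.4) = e^(−3.386) = 0.03385; e^(−k₂τ) = e^(−1.243) = 0.2886.
C_N = 0.297×5.57/(0.109−0.297) × (0.03385−0.2886) = (-8.799)×(-0.2548) = 2.242 kmol/m³.
C_M = C_{M0}e^(−k₁τ) = 0.1885 kmol/m³, so C_P = C_{M0}−C_M−C_N = 3.140 kmol/m³; C_N/C_P = 0.714.

0.714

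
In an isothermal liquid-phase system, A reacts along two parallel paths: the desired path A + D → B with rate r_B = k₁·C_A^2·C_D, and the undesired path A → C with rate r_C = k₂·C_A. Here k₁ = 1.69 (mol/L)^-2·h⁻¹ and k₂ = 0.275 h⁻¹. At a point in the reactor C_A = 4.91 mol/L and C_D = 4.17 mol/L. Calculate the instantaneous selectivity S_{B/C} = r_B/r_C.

126

S_{B/C} = r_B/r_C = (k₁·C_A^2·C_D)/(k₂·C_A) = (k₁/k₂)·C_A·C_D.
= (1.69×4.910^2×4.170) / (0.275×4.910) = 169.9/1.350 = 126.
Since the desired path is higher order in A, keeping C_A high (PFR or concentrated feed) favours B.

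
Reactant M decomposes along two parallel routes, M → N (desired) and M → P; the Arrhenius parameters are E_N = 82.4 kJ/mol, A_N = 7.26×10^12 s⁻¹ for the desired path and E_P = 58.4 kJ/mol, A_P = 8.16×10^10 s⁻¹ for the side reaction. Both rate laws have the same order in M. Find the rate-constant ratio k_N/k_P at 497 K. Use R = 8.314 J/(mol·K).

0.267

Since both paths have the same order in M, the concentration cancels and S_{N/P} = k_N/k_P = (A_N/A_P)·exp[(E_P−E_N)/(RT)].
(E_P−E_N)/(RT) = (58.4−82.4)×10³/(8.314×497) = -24000/4132 = -5.808.
k_N/k_P = (7.26×10^12/8.16×10^10)·exp(-5.808) = 88.97 × 0.003003 = 0.267.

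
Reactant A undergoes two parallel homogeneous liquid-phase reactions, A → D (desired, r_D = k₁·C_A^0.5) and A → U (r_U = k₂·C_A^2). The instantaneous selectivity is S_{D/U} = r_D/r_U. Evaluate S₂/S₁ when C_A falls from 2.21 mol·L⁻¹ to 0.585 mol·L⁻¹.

7.34

S_{D/U} = (k₁/k₂)·C_A^-1.5, so S₂/S₁ = (C_{A,2}/C_{A,1})^-1.5.
= (0.585/2.21)^(-1.5) = (0.2647)^(-1.5) = 7.34.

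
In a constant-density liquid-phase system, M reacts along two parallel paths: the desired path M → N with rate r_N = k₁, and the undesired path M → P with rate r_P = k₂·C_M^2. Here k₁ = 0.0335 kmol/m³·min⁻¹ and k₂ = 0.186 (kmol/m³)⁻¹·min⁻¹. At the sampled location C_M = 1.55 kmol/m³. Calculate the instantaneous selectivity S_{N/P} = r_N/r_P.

S_{N/P} = r_N/r_P = (k₁)/(k₂·C_M^2) = (k₁/k₂)·C_M^-2.
= (0.0335) / (0.186×1.550^2) = 0.03350/0.4469 = 0.0750.
The undesired path is higher order in M, so low C_M (CSTR or dilute feed) favours N.

0.0750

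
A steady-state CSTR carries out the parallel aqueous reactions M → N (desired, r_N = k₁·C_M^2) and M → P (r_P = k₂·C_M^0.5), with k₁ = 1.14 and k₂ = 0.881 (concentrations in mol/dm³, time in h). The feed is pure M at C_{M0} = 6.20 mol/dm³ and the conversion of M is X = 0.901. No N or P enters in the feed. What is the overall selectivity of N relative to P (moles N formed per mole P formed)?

Exit C_M = C_{M0}(1−X) = 6.20×0.0990 = 0.6138 mol/dm³.
A CSTR operates uniformly at the exit composition, giving r_N = 0.4295 and r_P = 0.6902 (each k·C_M^n at C_M = 0.6138).
Overall selectivity = C_N/C_P = r_Nτ/(r_Pτ) = r_N/r_P = 0.622.

0.622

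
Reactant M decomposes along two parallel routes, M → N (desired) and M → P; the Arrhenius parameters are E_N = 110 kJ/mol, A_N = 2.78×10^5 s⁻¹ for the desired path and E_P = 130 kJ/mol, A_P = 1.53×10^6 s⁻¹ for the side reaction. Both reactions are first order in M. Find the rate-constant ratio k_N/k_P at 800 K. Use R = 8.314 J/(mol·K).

3.68

Since both paths have the same order in M, the concentration cancels and S_{N/P} = k_N/k_P = (A_N/A_P)·exp[(E_P−E_N)/(RT)].
(E_P−E_N)/(RT) = (130−110)×10³/(8.314×800) = 20000/6651 = 3.007.
k_N/k_P = (2.78×10^5/1.53×10^6)·exp(3.007) = 0.1817 × 20.23 = 3.68.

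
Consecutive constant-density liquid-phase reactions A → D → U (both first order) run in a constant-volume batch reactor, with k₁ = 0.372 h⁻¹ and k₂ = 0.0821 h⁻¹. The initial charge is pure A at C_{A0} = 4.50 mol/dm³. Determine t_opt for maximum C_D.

5.21 h

Setting dC_D/dt = 0 gives t_opt = ln(k₂/k₁)/(k₂−k₁).
= ln(0.0821/0.372)/(0.0821−0.372) = ln(0.2207)/-0.2899 = -1.511/-0.2899 = 5.21 h.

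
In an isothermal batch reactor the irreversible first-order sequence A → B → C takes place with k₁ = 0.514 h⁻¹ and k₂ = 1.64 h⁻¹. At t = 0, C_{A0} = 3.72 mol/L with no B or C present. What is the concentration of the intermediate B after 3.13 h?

The intermediate concentration in a first-order A→B→C sequence is C_B = k₁C_{A0}(e^(−k₁t) − e^(−k₂t))/(k₂−k₁).
e^(−k₁t) = e^(−0.514×3.13) = e^(−1.609) = 0.2001; e^(−k₂t) = e^(−5.133) = 0.005898.
C_B = 0.514×3.72/(1.64−0.514) × (0.2001−0.005898) = 1.698×0.1942 = 0.3298 mol/L.

0.330 mol/L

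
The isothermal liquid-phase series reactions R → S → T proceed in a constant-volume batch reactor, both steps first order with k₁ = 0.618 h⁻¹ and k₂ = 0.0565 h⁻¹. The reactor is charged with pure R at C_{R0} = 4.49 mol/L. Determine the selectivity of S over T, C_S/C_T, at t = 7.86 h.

2.37

Solving the coupled first-order balances gives C_S(t) = [k₁/(k₂−k₁)]·C_{R0}·(e^(−k₁t) − e^(−k₂t)).
e^(−k₁t) = e^(−0.618×7.86) = e^(−4.857) = 0.007770; e^(−k₂t) = e^(−0.4441) = 0.6414.
C_S = 0.618×4.49/(0.0565−0.618) × (0.007770−0.6414) = (-4.942)×(-0.6336) = 3.131 mol/L.
C_R = C_{R0}e^(−k₁t) = 0.03489 mol/L, so C_T = C_{R0}−C_R−C_S = 1.324 mol/L; C_S/C_T = 2.37.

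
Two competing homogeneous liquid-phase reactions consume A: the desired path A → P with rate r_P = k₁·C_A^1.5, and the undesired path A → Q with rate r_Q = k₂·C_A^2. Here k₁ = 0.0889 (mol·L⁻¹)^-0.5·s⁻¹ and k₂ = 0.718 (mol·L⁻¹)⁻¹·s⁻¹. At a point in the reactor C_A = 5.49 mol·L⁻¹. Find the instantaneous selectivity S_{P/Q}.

0.0528

S_{P/Q} = r_P/r_Q = (k₁·C_A^1.5)/(k₂·C_A^2) = (k₁/k₂)·C_A^-0.5.
= (0.0889×5.490^1.5) / (0.718×5.490^2) = 1.144/21.64 = 0.0528.
The undesired path is higher order in A, so low C_A (CSTR or dilute feed) favours P.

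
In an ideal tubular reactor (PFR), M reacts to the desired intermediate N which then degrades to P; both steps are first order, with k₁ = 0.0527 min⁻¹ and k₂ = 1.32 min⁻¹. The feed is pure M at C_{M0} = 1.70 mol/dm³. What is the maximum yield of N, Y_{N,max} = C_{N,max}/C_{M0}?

0.0349

For a first-order series the maximum intermediate yield is C_{N,max}/C_{M0} = (k₁/k₂)^[k₂/(k₂−k₁)].
= (0.0527/1.32)^(1.32/(1.32−0.0527)) = (0.03992)^(1.042) = 0.03492.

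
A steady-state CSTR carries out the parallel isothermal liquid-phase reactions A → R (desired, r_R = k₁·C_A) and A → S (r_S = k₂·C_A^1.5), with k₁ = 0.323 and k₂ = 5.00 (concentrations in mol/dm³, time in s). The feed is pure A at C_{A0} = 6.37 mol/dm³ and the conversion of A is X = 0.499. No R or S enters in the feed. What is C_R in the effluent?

0.111 mol/dm³

Exit C_A = C_{A0}(1−X) = 6.37×0.501 = 3.191 mol/dm³.
In a CSTR the entire volume is at exit conditions, so r_R = 0.323×3.191 = 1.031 and r_S = 5.00×3.191^1.5 = 28.51.
Fraction of consumed A going to R: r_R/(r_R+r_S) = 0.03490.
C_R = 0.03490·C_{A0}·X = 0.03490×6.37×0.499 = 0.111 mol/dm³.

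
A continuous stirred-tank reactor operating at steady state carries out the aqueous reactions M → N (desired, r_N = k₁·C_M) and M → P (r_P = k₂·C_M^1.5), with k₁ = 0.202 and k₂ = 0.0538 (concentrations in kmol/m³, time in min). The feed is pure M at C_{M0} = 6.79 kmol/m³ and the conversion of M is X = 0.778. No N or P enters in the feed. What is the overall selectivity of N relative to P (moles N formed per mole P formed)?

3.06

Exit C_M = C_{M0}(1−X) = 6.79×0.222 = 1.507 kmol/m³.
In a CSTR the entire volume is at exit conditions, so r_N = 0.202×1.507 = 0.3045 and r_P = 0.0538×1.507^1.5 = 0.09957.
Overall selectivity = C_N/C_P = r_Nτ/(r_Pτ) = r_N/r_P = 3.06.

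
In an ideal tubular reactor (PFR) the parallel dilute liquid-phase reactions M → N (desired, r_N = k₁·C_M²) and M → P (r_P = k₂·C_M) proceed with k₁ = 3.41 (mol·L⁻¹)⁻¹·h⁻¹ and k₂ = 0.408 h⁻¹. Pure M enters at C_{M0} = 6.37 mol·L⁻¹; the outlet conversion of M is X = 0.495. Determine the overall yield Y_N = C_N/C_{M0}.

0.483

C_M = C_{M0}(1−X) = 3.217 mol·L⁻¹.
Along a PFR/batch, dC_P/dC_M = −r_P/(r_N+r_P) = −k₂/(k₂+k₁·C_M).
Integrating from C_{M0} to C_M: C_P = (0.408/3.41)·ln[(0.408+3.41·6.37)/(0.408+3.41·3.22)] = 0.1196·ln(22.13/11.38) = 0.07960 mol·L⁻¹.
Then C_N = (C_{M0}−C_M) − C_P = 3.153 − 0.07960 = 3.074 mol·L⁻¹.
Y_N = C_N/C_{M0} = 3.074/6.37 = 0.483.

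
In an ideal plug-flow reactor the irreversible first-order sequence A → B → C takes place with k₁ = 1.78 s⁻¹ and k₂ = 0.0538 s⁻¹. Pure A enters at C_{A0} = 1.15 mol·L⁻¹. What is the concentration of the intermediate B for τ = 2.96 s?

1.01 mol·L⁻¹

The intermediate concentration in a first-order A→B→C sequence is C_B = k₁C_{A0}(e^(−k₁τ) − e^(−k₂τ))/(k₂−k₁).
e^(−k₁τ) = e^(−1.78×2.96) = e^(−5.269) = 0.005150; e^(−k₂τ) = e^(−0.1592) = 0.8528.
C_B = 1.78×1.15/(0.0538−1.78) × (0.005150−0.8528) = (-1.186)×(-0.8476) = 1.005 mol·L⁻¹.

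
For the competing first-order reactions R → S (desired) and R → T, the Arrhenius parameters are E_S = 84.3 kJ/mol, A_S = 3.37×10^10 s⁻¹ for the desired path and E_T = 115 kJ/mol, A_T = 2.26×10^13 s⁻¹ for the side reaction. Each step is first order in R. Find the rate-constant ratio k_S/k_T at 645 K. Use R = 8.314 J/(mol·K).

With equal orders, S_{S/T} = k_S/k_T = (A_S/A_T)·exp[(E_T−E_S)/(RT)].
(E_T−E_S)/(RT) = (115−84.3)×10³/(8.314×645) = 30700/5363 = 5.725.
k_S/k_T = (3.37×10^10/2.26×10^13)·exp(5.725) = 0.001491 × 306.4 = 0.457.
Since E_S < E_T, lowering the temperature improves selectivity toward S.

0.457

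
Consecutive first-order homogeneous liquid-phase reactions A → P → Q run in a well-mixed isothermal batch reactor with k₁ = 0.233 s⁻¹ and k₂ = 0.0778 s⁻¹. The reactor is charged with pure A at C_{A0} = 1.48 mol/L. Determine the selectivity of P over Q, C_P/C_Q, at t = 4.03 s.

5.16

Solving the coupled first-order balances gives C_P(t) = [k₁/(k₂−k₁)]·C_{A0}·(e^(−k₁t) − e^(−k₂t)).
e^(−k₁t) = e^(−0.233×4.03) = e^(−0.9390) = 0.3910; e^(−k₂t) = e^(−0.3135) = 0.7309.
C_P = 0.233×1.48/(0.0778−0.233) × (0.3910−0.7309) = (-2.222)×(-0.3398) = 0.7551 mol/L.
C_A = C_{A0}e^(−k₁t) = 0.5787 mol/L, so C_Q = C_{A0}−C_A−C_P = 0.1462 mol/L; C_P/C_Q = 5.16.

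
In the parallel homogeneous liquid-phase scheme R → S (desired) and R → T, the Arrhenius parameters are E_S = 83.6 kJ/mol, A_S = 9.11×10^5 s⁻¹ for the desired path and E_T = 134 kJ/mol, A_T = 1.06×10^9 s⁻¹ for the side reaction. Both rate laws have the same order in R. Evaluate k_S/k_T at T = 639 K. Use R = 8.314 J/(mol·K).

11.3

Since both paths have the same order in R, the concentration cancels and S_{S/T} = k_S/k_T = (A_S/A_T)·exp[(E_T−E_S)/(RT)].
(E_T−E_S)/(RT) = (134−83.6)×10³/(8.314×639) = 50400/5313 = 9.487.
k_S/k_T = (9.11×10^5/1.06×10^9)·exp(9.487) = 8.594×10^-4 × 13185 = 11.3.
Since E_S < E_T, lowering the temperature improves selectivity toward S.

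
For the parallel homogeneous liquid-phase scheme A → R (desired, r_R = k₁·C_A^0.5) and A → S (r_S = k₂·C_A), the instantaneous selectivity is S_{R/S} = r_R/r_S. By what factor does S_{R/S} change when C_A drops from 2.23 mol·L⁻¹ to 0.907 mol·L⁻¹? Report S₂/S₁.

S_{R/S} = (k₁/k₂)·C_A^-0.5, so S₂/S₁ = (C_{A,2}/C_{A,1})^-0.5.
= (0.907/2.23)^(-0.5) = (0.4067)^(-0.5) = 1.57.

1.57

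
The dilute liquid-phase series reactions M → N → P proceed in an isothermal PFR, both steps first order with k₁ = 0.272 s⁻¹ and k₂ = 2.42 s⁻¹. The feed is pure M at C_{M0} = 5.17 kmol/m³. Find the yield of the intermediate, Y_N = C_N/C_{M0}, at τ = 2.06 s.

0.0714

The intermediate concentration in a first-order A→B→C sequence is C_N = k₁C_{M0}(e^(−k₁τ) − e^(−k₂τ))/(k₂−k₁).
e^(−k₁τ) = e^(−0.272×2.06) = e^(−0.5603) = 0.5710; e^(−k₂τ) = e^(−4.985) = 0.006838.
C_N = 0.272×5.17/(2.42−0.272) × (0.5710−0.006838) = 0.6547×0.5642 = 0.3694 kmol/m³.
Y_N = C_N/C_{M0} = 0.3694/5.17 = 0.0714.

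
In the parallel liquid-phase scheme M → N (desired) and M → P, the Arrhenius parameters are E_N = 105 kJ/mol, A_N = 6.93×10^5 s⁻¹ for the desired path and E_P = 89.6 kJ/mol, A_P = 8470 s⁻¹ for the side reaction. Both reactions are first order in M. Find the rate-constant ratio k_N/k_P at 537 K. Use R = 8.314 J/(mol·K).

2.60

Since both paths have the same order in M, the concentration cancels and S_{N/P} = k_N/k_P = (A_N/A_P)·exp[(E_P−E_N)/(RT)].
(E_P−E_N)/(RT) = (89.6−105)×10³/(8.314×537) = -15400/4465 = -3.449.
k_N/k_P = (6.93×10^5/8470)·exp(-3.449) = 81.82 × 0.03177 = 2.60.
Since E_N > E_P, raising the temperature improves selectivity toward N.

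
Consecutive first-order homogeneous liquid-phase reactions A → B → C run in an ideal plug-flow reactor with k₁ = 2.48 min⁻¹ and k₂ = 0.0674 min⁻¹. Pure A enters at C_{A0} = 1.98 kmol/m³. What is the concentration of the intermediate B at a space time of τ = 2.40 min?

For first-order series with pure A initially, C_B(τ) = k₁C_{A0}/(k₂−k₁)·(e^(−k₁τ) − e^(−k₂τ)).
e^(−k₁τ) = e^(−2.48×2.40) = e^(−5.952) = 0.002601; e^(−k₂τ) = e^(−0.1618) = 0.8506.
C_B = 2.48×1.98/(0.0674−2.48) × (0.002601−0.8506) = (-2.035)×(-0.8480) = 1.726 kmol/m³.

1.73 kmol/m³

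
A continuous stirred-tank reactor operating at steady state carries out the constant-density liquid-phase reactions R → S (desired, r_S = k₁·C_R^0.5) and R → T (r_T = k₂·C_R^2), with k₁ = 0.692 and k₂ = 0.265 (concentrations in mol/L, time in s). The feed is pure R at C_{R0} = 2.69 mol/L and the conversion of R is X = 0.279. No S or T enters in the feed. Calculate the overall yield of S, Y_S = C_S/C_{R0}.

Exit C_R = C_{R0}(1−X) = 2.69×0.721 = 1.939 mol/L.
Rates in a CSTR are evaluated at the outlet concentration: r_S = 0.692×1.939^0.5 = 0.9637, r_T = 0.265×1.939^2 = 0.9968.
Fraction of consumed R going to S: r_S/(r_S+r_T) = 0.4916.
C_S = 0.4916·C_{R0}·X = 0.4916×2.69×0.279 = 0.369 mol/L; Y_S = C_S/C_{R0} = 0.137.

0.137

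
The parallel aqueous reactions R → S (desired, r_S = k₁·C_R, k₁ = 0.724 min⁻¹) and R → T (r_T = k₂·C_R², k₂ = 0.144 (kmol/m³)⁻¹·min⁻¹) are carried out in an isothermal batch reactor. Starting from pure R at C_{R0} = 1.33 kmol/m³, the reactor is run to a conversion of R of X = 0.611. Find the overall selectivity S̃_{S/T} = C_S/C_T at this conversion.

5.50

C_R = C_{R0}(1−X) = 0.5174 kmol/m³.
Along a PFR/batch, dC_S/dC_R = −r_S/(r_S+r_T) = −k₁/(k₁+k₂·C_R).
Integrating from C_{R0} to C_R: C_S = (0.724/0.144)·ln[(0.724+0.144·1.33)/(0.724+0.144·0.517)] = 5.028·ln(0.9155/0.7985) = 0.6876 kmol/m³.
C_T = (C_{R0}−C_R)−C_S = 0.1251 kmol/m³; S̃_{S/T} = 0.6876/0.1251 = 5.50.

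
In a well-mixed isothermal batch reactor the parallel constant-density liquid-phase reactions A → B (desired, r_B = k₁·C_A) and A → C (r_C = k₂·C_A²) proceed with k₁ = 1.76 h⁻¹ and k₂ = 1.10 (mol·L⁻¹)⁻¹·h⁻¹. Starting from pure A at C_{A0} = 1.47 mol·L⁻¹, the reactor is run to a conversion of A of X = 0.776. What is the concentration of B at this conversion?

0.743 mol·L⁻¹

C_A = C_{A0}(1−X) = 0.3293 mol·L⁻¹.
Along a PFR/batch, dC_B/dC_A = −r_B/(r_B+r_C) = −k₁/(k₁+k₂·C_A).
Integrating from C_{A0} to C_A: C_B = (1.76/1.10)·ln[(1.76+1.10·1.47)/(1.76+1.10·0.329)] = 1.600·ln(3.377/2.122) = 0.7432 mol·L⁻¹.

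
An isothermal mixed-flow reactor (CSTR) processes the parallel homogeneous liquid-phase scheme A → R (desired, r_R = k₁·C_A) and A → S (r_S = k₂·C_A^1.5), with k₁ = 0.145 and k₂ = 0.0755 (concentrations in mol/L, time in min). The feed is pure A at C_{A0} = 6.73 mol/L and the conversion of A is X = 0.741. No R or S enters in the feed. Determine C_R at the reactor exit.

Exit C_A = C_{A0}(1−X) = 6.73×0.259 = 1.743 mol/L.
In a CSTR the entire volume is at exit conditions, so r_R = 0.145×1.743 = 0.2527 and r_S = 0.0755×1.743^1.5 = 0.1737.
Fraction of consumed A going to R: r_R/(r_R+r_S) = 0.5926.
C_R = 0.5926·C_{A0}·X = 0.5926×6.73×0.741 = 2.96 mol/L.

2.96 mol/L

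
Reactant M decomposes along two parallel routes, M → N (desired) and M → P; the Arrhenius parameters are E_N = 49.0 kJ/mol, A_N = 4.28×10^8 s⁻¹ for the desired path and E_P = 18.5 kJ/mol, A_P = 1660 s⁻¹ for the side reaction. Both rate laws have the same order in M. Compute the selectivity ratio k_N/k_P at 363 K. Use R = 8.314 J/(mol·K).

With equal orders, S_{N/P} = k_N/k_P = (A_N/A_P)·exp[(E_P−E_N)/(RT)].
(E_P−E_N)/(RT) = (18.5−49.0)×10³/(8.314×363) = -30500/3018 = -10.11.
k_N/k_P = (4.28×10^8/1660)·exp(-10.11) = 2.578×10^5 × 4.083×10^-5 = 10.5.
Since E_N > E_P, raising the temperature improves selectivity toward N.

10.5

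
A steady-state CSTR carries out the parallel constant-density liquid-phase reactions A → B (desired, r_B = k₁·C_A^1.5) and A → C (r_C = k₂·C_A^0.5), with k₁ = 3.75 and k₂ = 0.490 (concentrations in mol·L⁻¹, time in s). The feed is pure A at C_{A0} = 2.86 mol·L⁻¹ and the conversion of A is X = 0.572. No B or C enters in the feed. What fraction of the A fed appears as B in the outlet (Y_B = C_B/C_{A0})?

Exit C_A = C_{A0}(1−X) = 2.86×0.428 = 1.224 mol·L⁻¹.
In a CSTR the entire volume is at exit conditions, so r_B = 3.75×1.224^1.5 = 5.079 and r_C = 0.490×1.224^0.5 = 0.5421.
Fraction of consumed A going to B: r_B/(r_B+r_C) = 0.9035.
C_B = 0.9035·C_{A0}·X = 0.9035×2.86×0.572 = 1.48 mol·L⁻¹; Y_B = C_B/C_{A0} = 0.517.

0.517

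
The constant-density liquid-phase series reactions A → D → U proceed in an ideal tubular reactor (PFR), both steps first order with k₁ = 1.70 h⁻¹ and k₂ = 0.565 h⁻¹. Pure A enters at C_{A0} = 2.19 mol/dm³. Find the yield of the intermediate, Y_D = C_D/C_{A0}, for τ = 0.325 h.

The intermediate concentration in a first-order A→B→C sequence is C_D = k₁C_{A0}(e^(−k₁τ) − e^(−k₂τ))/(k₂−k₁).
e^(−k₁τ) = e^(−1.70×0.325) = e^(−0.5525) = 0.5755; e^(−k₂τ) = e^(−0.1836) = 0.8322.
C_D = 1.70×2.19/(0.565−1.70) × (0.5755−0.8322) = (-3.280)×(-0.2567) = 0.8421 mol/dm³.
Y_D = C_D/C_{A0} = 0.8421/2.19 = 0.385.

0.385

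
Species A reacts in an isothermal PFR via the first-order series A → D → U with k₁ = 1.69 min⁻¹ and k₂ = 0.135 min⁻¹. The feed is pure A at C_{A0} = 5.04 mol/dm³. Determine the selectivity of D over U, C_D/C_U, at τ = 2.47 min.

For first-order series with pure A initially, C_D(τ) = k₁C_{A0}/(k₂−k₁)·(e^(−k₁τ) − e^(−k₂τ)).
e^(−k₁τ) = e^(−1.69×2.47) = e^(−4.174) = 0.01539; e^(−k₂τ) = e^(−0.3335) = 0.7164.
C_D = 1.69×5.04/(0.135−1.69) × (0.01539−0.7164) = (-5.478)×(-0.7011) = 3.840 mol/dm³.
C_A = C_{A0}e^(−k₁τ) = 0.07755 mol/dm³, so C_U = C_{A0}−C_A−C_D = 1.122 mol/dm³; C_D/C_U = 3.42.

3.42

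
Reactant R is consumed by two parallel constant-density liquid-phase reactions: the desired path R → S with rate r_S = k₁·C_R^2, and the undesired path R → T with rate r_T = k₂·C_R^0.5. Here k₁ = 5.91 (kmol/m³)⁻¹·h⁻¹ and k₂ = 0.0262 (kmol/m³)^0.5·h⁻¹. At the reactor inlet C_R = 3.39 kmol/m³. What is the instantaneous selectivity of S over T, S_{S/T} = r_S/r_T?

S_{S/T} = r_S/r_T = (k₁·C_R^2)/(k₂·C_R^0.5) = (k₁/k₂)·C_R^1.5.
= (5.91×3.390^2) / (0.0262×3.390^0.5) = 67.92/0.04824 = 1408.

1408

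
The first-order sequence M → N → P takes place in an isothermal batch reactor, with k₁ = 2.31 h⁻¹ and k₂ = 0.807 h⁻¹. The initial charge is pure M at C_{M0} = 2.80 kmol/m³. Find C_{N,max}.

For a first-order series the maximum intermediate yield is C_{N,max}/C_{M0} = (k₁/k₂)^[k₂/(k₂−k₁)].
= (2.31/0.807)^(0.807/(0.807−2.31)) = (2.862)^(-0.5369) = 0.5685.
C_{N,max} = 0.5685×2.80 = 1.59 kmol/m³.

1.59 kmol/m³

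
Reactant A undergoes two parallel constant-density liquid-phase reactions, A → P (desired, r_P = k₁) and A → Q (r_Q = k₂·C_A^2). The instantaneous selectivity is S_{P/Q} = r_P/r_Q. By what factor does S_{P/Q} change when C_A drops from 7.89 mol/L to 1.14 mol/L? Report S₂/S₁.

47.9

S_{P/Q} = (k₁/k₂)·C_A^-2, so S₂/S₁ = (C_{A,2}/C_{A,1})^-2.
= (1.14/7.89)^(-2) = (0.1445)^(-2) = 47.9.
Selectivity toward P rises as C_A falls — low-concentration operation is favoured.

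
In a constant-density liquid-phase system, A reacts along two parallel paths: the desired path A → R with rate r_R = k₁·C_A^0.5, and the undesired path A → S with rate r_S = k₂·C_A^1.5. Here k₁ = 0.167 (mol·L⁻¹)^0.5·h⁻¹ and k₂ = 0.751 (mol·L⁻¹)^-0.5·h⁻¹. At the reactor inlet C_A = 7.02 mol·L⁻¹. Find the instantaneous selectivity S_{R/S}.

0.0317

S_{R/S} = r_R/r_S = (k₁·C_A^0.5)/(k₂·C_A^1.5) = (k₁/k₂)·C_A⁻¹.
= (0.167×7.020^0.5) / (0.751×7.020^1.5) = 0.4425/13.97 = 0.0317.
The undesired path is higher order in A, so low C_A (CSTR or dilute feed) favours R.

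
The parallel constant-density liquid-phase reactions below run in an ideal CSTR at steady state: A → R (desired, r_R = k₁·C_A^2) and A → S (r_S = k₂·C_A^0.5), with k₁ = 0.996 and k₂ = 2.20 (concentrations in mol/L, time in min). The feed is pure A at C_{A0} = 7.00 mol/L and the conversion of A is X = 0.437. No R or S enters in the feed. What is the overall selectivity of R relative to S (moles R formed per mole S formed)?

3.54

Exit C_A = C_{A0}(1−X) = 7.00×0.563 = 3.941 mol/L.
Rates in a CSTR are evaluated at the outlet concentration: r_R = 0.996×3.941^2 = 15.47, r_S = 2.20×3.941^0.5 = 4.367.
Overall selectivity = C_R/C_S = r_Rτ/(r_Sτ) = r_R/r_S = 3.54.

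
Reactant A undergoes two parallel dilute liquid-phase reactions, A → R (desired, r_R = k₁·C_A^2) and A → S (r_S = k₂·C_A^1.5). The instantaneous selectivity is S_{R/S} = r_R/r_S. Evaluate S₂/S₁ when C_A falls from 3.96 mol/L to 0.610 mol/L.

0.392

S_{R/S} = (k₁/k₂)·C_A^0.5, so S₂/S₁ = (C_{A,2}/C_{A,1})^0.5.
= (0.610/3.96)^0.5 = (0.1540)^0.5 = 0.392.
Selectivity toward R falls as C_A falls — high-concentration operation is favoured.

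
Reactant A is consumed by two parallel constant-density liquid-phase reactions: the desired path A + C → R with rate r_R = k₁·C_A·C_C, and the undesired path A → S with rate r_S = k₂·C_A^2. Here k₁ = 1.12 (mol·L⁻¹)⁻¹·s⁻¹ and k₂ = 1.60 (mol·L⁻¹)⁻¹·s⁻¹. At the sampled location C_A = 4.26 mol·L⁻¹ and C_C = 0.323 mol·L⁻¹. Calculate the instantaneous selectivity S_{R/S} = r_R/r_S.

S_{R/S} = r_R/r_S = (k₁·C_A·C_C)/(k₂·C_A^2) = (k₁/k₂)·C_A⁻¹·C_C.
= (1.12×4.260×0.3230) / (1.60×4.260^2) = 1.541/29.04 = 0.0531.

0.0531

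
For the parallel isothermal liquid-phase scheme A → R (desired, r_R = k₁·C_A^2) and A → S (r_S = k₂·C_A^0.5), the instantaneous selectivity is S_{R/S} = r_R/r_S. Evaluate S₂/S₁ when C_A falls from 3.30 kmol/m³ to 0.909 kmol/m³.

0.145

S_{R/S} = (k₁/k₂)·C_A^1.5, so S₂/S₁ = (C_{A,2}/C_{A,1})^1.5.
= (0.909/3.30)^1.5 = (0.2755)^1.5 = 0.145.
Selectivity toward R falls as C_A falls — high-concentration operation is favoured.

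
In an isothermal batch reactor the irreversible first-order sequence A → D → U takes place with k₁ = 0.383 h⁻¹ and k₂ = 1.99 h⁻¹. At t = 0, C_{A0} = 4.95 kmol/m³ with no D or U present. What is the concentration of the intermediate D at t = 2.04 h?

For first-order series with pure A initially, C_D(t) = k₁C_{A0}/(k₂−k₁)·(e^(−k₁t) − e^(−k₂t)).
e^(−k₁t) = e^(−0.383×2.04) = e^(−0.7813) = 0.4578; e^(−k₂t) = e^(−4.060) = 0.01726.
C_D = 0.383×4.95/(1.99−0.383) × (0.4578−0.01726) = 1.180×0.4405 = 0.5197 kmol/m³.

0.520 kmol/m³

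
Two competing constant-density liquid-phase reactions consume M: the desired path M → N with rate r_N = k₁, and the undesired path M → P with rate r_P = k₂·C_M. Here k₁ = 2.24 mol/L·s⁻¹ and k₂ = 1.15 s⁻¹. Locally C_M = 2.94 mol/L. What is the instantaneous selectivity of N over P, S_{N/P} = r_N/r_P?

S_{N/P} = r_N/r_P = (k₁)/(k₂·C_M) = (k₁/k₂)·C_M⁻¹.
= (2.24) / (1.15×2.940) = 2.240/3.381 = 0.663.
The undesired path is higher order in M, so low C_M (CSTR or dilute feed) favours N.

0.663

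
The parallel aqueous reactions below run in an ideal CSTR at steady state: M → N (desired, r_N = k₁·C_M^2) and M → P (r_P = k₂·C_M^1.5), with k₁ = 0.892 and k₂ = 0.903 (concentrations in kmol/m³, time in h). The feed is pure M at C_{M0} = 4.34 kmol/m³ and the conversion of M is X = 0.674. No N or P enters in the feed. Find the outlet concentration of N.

1.58 kmol/m³

Exit C_M = C_{M0}(1−X) = 4.34×0.326 = 1.415 kmol/m³.
A CSTR operates uniformly at the exit composition, giving r_N = 1.786 and r_P = 1.520 (each k·C_M^n at C_M = 1.415).
Fraction of consumed M going to N: r_N/(r_N+r_P) = 0.5402.
C_N = 0.5402·C_{M0}·X = 0.5402×4.34×0.674 = 1.58 kmol/m³.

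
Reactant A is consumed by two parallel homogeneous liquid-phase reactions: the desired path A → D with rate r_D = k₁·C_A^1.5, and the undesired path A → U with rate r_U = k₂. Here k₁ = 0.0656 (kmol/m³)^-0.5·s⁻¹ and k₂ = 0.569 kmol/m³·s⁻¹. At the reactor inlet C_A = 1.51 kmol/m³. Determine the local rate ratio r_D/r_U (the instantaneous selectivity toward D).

0.214

S_{D/U} = r_D/r_U = (k₁·C_A^1.5)/(k₂) = (k₁/k₂)·C_A^1.5.
= (0.0656×1.510^1.5) / (0.569) = 0.1217/0.5690 = 0.214.
Since the desired path is higher order in A, keeping C_A high (PFR or concentrated feed) favours D.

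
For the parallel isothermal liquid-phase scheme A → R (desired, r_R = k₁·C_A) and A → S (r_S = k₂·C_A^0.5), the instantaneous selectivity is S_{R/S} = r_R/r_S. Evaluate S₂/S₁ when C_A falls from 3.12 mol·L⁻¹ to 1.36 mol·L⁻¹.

S_{R/S} = (k₁/k₂)·C_A^0.5, so S₂/S₁ = (C_{A,2}/C_{A,1})^0.5.
= (1.36/3.12)^0.5 = (0.4359)^0.5 = 0.660.
Selectivity toward R falls as C_A falls — high-concentration operation is favoured.

0.660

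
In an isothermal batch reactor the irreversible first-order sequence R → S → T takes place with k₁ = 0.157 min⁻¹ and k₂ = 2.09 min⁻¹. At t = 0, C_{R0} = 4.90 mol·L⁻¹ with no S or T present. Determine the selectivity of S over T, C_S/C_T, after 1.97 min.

0.281

Solving the coupled first-order balances gives C_S(t) = [k₁/(k₂−k₁)]·C_{R0}·(e^(−k₁t) − e^(−k₂t)).
e^(−k₁t) = e^(−0.157×1.97) = e^(−0.3093) = 0.7340; e^(−k₂t) = e^(−4.117) = 0.01629.
C_S = 0.157×4.90/(2.09−0.157) × (0.7340−0.01629) = 0.3980×0.7177 = 0.2856 mol·L⁻¹.
C_R = C_{R0}e^(−k₁t) = 3.596 mol·L⁻¹, so C_T = C_{R0}−C_R−C_S = 1.018 mol·L⁻¹; C_S/C_T = 0.281.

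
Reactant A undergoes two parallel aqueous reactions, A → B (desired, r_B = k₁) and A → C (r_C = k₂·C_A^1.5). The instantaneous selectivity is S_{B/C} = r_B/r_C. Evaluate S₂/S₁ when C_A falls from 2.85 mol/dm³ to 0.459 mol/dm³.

15.5

S_{B/C} = (k₁/k₂)·C_A^-1.5, so S₂/S₁ = (C_{A,2}/C_{A,1})^-1.5.
= (0.459/2.85)^(-1.5) = (0.1611)^(-1.5) = 15.5.
Selectivity toward B rises as C_A falls — low-concentration operation is favoured.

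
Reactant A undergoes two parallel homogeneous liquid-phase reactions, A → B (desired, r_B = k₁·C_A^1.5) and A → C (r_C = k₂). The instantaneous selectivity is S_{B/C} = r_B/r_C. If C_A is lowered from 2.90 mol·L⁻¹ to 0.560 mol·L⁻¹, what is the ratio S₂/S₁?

S_{B/C} = (k₁/k₂)·C_A^1.5, so S₂/S₁ = (C_{A,2}/C_{A,1})^1.5.
= (0.560/2.90)^1.5 = (0.1931)^1.5 = 0.0849.

0.0849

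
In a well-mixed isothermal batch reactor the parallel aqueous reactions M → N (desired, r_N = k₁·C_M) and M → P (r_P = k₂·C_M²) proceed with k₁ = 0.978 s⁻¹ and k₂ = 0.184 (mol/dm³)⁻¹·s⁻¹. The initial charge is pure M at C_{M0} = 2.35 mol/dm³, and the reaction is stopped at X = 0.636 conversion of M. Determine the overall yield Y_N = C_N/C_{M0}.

0.491

C_M = C_{M0}(1−X) = 0.8554 mol/dm³.
Along a PFR/batch, dC_N/dC_M = −r_N/(r_N+r_P) = −k₁/(k₁+k₂·C_M).
Integrating from C_{M0} to C_M: C_N = (0.978/0.184)·ln[(0.978+0.184·2.35)/(0.978+0.184·0.855)] = 5.315·ln(1.410/1.135) = 1.153 mol/dm³.
Y_N = C_N/C_{M0} = 1.153/2.35 = 0.491.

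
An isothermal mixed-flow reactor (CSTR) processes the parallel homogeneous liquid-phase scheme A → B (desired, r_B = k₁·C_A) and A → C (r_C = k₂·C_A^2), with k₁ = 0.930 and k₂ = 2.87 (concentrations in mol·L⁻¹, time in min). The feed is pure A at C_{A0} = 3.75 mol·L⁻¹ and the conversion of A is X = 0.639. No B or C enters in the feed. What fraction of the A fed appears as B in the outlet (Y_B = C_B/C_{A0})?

Exit C_A = C_{A0}(1−X) = 3.75×0.361 = 1.354 mol·L⁻¹.
Rates in a CSTR are evaluated at the outlet concentration: r_B = 0.930×1.354 = 1.259, r_C = 2.87×1.354^2 = 5.260.
Fraction of consumed A going to B: r_B/(r_B+r_C) = 0.1931.
C_B = 0.1931·C_{A0}·X = 0.1931×3.75×0.639 = 0.463 mol·L⁻¹; Y_B = C_B/C_{A0} = 0.123.

0.123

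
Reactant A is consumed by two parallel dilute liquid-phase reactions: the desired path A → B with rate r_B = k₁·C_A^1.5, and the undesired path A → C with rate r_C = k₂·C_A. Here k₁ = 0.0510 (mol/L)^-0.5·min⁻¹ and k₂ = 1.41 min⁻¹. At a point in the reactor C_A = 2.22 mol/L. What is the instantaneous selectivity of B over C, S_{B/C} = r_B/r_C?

0.0539

S_{B/C} = r_B/r_C = (k₁·C_A^1.5)/(k₂·C_A) = (k₁/k₂)·C_A^0.5.
= (0.0510×2.220^1.5) / (1.41×2.220) = 0.1687/3.130 = 0.0539.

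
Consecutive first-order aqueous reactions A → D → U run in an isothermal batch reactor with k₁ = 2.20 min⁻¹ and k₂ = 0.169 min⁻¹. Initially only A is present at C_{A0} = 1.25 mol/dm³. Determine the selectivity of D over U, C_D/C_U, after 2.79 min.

2.08

The intermediate concentration in a first-order A→B→C sequence is C_D = k₁C_{A0}(e^(−k₁t) − e^(−k₂t))/(k₂−k₁).
e^(−k₁t) = e^(−2.20×2.79) = e^(−6.138) = 0.002159; e^(−k₂t) = e^(−0.4715) = 0.6241.
C_D = 2.20×1.25/(0.169−2.20) × (0.002159−0.6241) = (-1.354)×(-0.6219) = 0.8421 mol/dm³.
C_A = C_{A0}e^(−k₁t) = 0.002699 mol/dm³, so C_U = C_{A0}−C_A−C_D = 0.4052 mol/dm³; C_D/C_U = 2.08.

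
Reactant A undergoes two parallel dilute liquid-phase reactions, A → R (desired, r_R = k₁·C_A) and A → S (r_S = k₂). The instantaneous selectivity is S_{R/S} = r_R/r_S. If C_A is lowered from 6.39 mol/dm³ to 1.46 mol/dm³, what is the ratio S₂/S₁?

S_{R/S} = (k₁/k₂)·C_A, so S₂/S₁ = (C_{A,2}/C_{A,1}).
= 1.46/6.39 = 0.228.

0.228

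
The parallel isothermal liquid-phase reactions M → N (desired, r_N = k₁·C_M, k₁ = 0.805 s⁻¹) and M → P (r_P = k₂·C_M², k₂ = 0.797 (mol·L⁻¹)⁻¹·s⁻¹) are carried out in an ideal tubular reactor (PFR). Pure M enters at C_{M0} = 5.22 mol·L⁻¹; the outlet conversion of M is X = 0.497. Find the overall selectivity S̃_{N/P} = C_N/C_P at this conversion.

0.265

C_M = C_{M0}(1−X) = 2.626 mol·L⁻¹.
Along a PFR/batch, dC_N/dC_M = −r_N/(r_N+r_P) = −k₁/(k₁+k₂·C_M).
Integrating from C_{M0} to C_M: C_N = (0.805/0.797)·ln[(0.805+0.797·5.22)/(0.805+0.797·2.63)] = 1.010·ln(4.965/2.898) = 0.5440 mol·L⁻¹.
C_P = (C_{M0}−C_M)−C_N = 2.050 mol·L⁻¹; S̃_{N/P} = 0.5440/2.050 = 0.265.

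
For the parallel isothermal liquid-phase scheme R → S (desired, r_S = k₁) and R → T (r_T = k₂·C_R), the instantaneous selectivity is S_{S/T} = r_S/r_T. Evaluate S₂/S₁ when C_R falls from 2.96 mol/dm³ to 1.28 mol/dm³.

2.31

S_{S/T} = (k₁/k₂)·C_R⁻¹, so S₂/S₁ = (C_{R,2}/C_{R,1})⁻¹.
= 2.96/1.28 = 2.31.
Selectivity toward S rises as C_R falls — low-concentration operation is favoured.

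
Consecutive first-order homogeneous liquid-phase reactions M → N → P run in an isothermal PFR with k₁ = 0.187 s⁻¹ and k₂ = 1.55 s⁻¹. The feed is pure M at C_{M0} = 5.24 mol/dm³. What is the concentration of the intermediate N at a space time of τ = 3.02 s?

Solving the coupled first-order balances gives C_N(τ) = [k₁/(k₂−k₁)]·C_{M0}·(e^(−k₁τ) − e^(−k₂τ)).
e^(−k₁τ) = e^(−0.187×3.02) = e^(−0.5647) = 0.5685; e^(−k₂τ) = e^(−4.681) = 0.009270.
C_N = 0.187×5.24/(1.55−0.187) × (0.5685−0.009270) = 0.7189×0.5592 = 0.4020 mol/dm³.

0.402 mol/dm³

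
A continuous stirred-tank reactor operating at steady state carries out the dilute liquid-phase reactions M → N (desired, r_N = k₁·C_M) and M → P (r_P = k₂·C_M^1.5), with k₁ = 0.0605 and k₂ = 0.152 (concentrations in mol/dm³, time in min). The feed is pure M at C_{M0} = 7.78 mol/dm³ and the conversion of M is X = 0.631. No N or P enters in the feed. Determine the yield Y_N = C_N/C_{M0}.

Exit C_M = C_{M0}(1−X) = 7.78×0.369 = 2.871 mol/dm³.
In a CSTR the entire volume is at exit conditions, so r_N = 0.0605×2.871 = 0.1737 and r_P = 0.152×2.871^1.5 = 0.7394.
Fraction of consumed M going to N: r_N/(r_N+r_P) = 0.1902.
C_N = 0.1902·C_{M0}·X = 0.1902×7.78×0.631 = 0.934 mol/dm³; Y_N = C_N/C_{M0} = 0.120.

0.120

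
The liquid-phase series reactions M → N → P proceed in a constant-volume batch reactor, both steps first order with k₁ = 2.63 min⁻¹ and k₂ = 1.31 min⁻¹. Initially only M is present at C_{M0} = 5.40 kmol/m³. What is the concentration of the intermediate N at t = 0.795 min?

2.47 kmol/m³

For first-order series with pure M initially, C_N(t) = k₁C_{M0}/(k₂−k₁)·(e^(−k₁t) − e^(−k₂t)).
e^(−k₁t) = e^(−2.63×0.795) = e^(−2.091) = 0.1236; e^(−k₂t) = e^(−1.041) = 0.3529.
C_N = 2.63×5.40/(1.31−2.63) × (0.1236−0.3529) = (-10.76)×(-0.2294) = 2.468 kmol/m³.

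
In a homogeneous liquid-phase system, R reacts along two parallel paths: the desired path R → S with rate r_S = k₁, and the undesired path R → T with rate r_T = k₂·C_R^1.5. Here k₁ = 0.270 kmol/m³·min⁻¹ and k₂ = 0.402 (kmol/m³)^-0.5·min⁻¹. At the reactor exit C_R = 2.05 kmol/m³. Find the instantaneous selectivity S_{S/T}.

S_{S/T} = r_S/r_T = (k₁)/(k₂·C_R^1.5) = (k₁/k₂)·C_R^-1.5.
= (0.270) / (0.402×2.050^1.5) = 0.2700/1.180 = 0.229.

0.229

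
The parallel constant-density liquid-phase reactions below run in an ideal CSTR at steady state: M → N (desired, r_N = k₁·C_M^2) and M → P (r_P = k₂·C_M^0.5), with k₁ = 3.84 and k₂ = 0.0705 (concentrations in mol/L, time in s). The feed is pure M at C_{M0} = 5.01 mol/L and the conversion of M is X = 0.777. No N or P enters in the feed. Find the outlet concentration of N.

3.83 mol/L

Exit C_M = C_{M0}(1−X) = 5.01×0.223 = 1.117 mol/L.
Rates in a CSTR are evaluated at the outlet concentration: r_N = 3.84×1.117^2 = 4.793, r_P = 0.0705×1.117^0.5 = 0.07452.
Fraction of consumed M going to N: r_N/(r_N+r_P) = 0.9847.
C_N = 0.9847·C_{M0}·X = 0.9847×5.01×0.777 = 3.83 mol/L.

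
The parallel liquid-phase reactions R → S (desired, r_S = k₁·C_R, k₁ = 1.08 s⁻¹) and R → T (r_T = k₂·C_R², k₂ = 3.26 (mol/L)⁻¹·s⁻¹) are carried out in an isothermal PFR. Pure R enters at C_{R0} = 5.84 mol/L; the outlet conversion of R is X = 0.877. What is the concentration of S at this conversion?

C_R = C_{R0}(1−X) = 0.7183 mol/L.
Along a PFR/batch, dC_S/dC_R = −r_S/(r_S+r_T) = −k₁/(k₁+k₂·C_R).
Integrating from C_{R0} to C_R: C_S = (1.08/3.26)·ln[(1.08+3.26·5.84)/(1.08+3.26·0.718)] = 0.3313·ln(20.12/3.422) = 0.5869 mol/L.

0.587 mol/L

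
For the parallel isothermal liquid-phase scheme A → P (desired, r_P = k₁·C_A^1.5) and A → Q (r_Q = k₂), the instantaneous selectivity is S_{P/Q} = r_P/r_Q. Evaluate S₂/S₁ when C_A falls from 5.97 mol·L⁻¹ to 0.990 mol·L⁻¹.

0.0675

S_{P/Q} = (k₁/k₂)·C_A^1.5, so S₂/S₁ = (C_{A,2}/C_{A,1})^1.5.
= (0.990/5.97)^1.5 = (0.1658)^1.5 = 0.0675.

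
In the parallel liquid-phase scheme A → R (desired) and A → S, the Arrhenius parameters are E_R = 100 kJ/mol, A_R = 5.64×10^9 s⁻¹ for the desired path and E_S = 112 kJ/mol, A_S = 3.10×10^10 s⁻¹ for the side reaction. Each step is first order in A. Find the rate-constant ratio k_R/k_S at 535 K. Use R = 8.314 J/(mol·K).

With equal orders, S_{R/S} = k_R/k_S = (A_R/A_S)·exp[(E_S−E_R)/(RT)].
(E_S−E_R)/(RT) = (112−100)×10³/(8.314×535) = 12000/4448 = 2.698.
k_R/k_S = (5.64×10^9/3.10×10^10)·exp(2.698) = 0.1819 × 14.85 = 2.70.

2.70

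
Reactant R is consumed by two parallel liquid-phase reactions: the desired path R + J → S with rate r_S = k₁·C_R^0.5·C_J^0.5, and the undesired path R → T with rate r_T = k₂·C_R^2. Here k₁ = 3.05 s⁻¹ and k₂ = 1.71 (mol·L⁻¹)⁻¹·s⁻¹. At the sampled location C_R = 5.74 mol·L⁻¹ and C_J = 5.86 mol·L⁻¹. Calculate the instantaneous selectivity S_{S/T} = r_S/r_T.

0.314

S_{S/T} = r_S/r_T = (k₁·C_R^0.5·C_J^0.5)/(k₂·C_R^2) = (k₁/k₂)·C_R^-1.5·C_J^0.5.
= (3.05×5.740^0.5×5.860^0.5) / (1.71×5.740^2) = 17.69/56.34 = 0.314.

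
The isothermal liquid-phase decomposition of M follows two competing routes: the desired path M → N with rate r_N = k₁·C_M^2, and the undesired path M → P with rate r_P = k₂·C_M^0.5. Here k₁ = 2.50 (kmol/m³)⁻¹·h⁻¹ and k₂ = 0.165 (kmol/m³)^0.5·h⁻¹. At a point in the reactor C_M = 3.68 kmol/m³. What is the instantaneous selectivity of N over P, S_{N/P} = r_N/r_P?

S_{N/P} = r_N/r_P = (k₁·C_M^2)/(k₂·C_M^0.5) = (k₁/k₂)·C_M^1.5.
= (2.50×3.680^2) / (0.165×3.680^0.5) = 33.86/0.3165 = 107.

107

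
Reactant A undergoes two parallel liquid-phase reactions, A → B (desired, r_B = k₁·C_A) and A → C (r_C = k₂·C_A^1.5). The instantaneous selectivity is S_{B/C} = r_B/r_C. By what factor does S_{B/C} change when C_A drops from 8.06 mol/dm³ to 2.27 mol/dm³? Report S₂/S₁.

1.88

S_{B/C} = (k₁/k₂)·C_A^-0.5, so S₂/S₁ = (C_{A,2}/C_{A,1})^-0.5.
= (2.27/8.06)^(-0.5) = (0.2816)^(-0.5) = 1.88.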